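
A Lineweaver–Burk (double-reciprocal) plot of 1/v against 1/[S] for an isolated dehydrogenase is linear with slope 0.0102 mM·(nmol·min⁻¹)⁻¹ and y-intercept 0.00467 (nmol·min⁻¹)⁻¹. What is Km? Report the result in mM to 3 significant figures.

2.18 mM

y-intercept = 1/Vmax ⇒ Vmax = 214 nmol·min⁻¹; slope = Km/Vmax ⇒ Km = slope × Vmax.
Km = 0.0102 × 214 = 2.18 mM.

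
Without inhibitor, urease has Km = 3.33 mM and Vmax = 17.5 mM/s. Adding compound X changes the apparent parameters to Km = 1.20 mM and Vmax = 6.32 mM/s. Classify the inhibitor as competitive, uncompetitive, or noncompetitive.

uncompetitive

Both Km and Vmax decrease by the same factor (~2.77-fold) — characteristic of uncompetitive inhibition.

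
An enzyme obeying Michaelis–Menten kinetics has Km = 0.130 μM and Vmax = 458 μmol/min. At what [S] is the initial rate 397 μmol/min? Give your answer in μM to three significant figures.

Rearranging v = Vmax[S]/(Km+[S]) gives [S] = Km·v/(Vmax − v).
[S] = 0.130 × 397 / (458 − 397) = 51.61/61.00 = 0.846 μM.

0.846 μM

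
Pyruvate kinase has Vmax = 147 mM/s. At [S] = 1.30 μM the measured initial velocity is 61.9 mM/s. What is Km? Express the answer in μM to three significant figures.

1.79 μM

From v = Vmax[S]/(Km+[S]), Km = [S](Vmax − v)/v.
Km = 1.30 × (147 − 61.9) / 61.9 = 110.6/61.9 = 1.79 μM.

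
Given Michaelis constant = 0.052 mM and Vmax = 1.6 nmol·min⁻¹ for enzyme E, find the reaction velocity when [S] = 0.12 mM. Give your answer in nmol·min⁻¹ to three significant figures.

1.12 nmol·min⁻¹

[S]/(Km+[S]) = 0.12/0.1720 = 0.6977, the fractional saturation.
v = 0.6977 × Vmax = 0.6977 × 1.6 = 1.12 nmol·min⁻¹.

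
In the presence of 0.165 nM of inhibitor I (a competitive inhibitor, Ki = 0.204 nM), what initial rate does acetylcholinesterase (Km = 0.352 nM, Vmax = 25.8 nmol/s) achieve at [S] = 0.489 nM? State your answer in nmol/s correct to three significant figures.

11.2 nmol/s

α = 1 + [I]/Ki = 1 + 0.165/0.204 = 1.809.
For a competitive inhibitor, Vmax is unchanged and the apparent Km becomes α·Km: Km,app = 0.637 nM, Vmax,app = 25.8 nmol/s.
v = Vmax,app·[S]/(Km,app + [S]) = 25.8 × 0.489/(0.637 + 0.489) = 11.2 nmol/s.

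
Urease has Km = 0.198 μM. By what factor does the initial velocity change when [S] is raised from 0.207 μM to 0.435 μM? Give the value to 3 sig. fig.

The fractional saturations are [S]/(Km+[S]) = 0.207/0.4050 = 0.5111 and 0.435/0.6330 = 0.6872.
v₂/v₁ is just their ratio: 0.6872/0.5111 = 1.34.

1.34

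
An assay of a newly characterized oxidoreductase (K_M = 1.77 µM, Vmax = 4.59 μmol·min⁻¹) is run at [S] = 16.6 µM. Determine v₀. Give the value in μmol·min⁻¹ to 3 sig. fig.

4.15 μmol·min⁻¹

[S]/(Km+[S]) = 16.6/18.37 = 0.9036, the fractional saturation.
v = 0.9036 × Vmax = 0.9036 × 4.59 = 4.15 μmol·min⁻¹.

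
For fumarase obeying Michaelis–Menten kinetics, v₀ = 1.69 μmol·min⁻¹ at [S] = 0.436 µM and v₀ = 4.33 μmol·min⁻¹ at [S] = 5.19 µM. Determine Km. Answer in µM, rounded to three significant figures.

From v = Vmax[S]/(Km+[S]), each point gives Vmax = v(Km+[S])/[S].
Equating: 1.69(Km+0.436)/0.436 = 4.33(Km+5.19)/5.19.
3.876·Km + 1.69 = 0.8343·Km + 4.33, so (3.876 − 0.8343)·Km = 4.33 − 1.69.
Km = 2.640/3.042 = 0.868 µM; then Vmax = 1.69(0.868+0.436)/0.436 = 5.05 μmol·min⁻¹.

0.868 µM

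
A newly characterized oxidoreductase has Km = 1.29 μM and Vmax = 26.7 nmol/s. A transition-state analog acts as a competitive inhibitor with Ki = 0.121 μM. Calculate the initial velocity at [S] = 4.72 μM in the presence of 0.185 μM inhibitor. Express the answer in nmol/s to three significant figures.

15.8 nmol/s

With α = 1 + [I]/Ki = 1 + 0.185/0.121 = 2.529, the competitive rate law is v = Vmax[S] / (αKm + [S]).
v = 26.7×4.72 / (2.529×1.29 + 4.72) = 126.0/7.982 = 15.8 nmol/s.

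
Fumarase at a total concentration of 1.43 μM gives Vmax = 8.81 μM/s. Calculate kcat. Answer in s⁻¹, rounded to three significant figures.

6.16 s⁻¹

kcat = Vmax/[E]total = 8.81 μM/s / 1.43 μM = 6.16 s⁻¹.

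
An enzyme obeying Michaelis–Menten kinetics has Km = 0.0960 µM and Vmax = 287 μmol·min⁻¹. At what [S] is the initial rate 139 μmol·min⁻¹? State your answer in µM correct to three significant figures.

0.0902 µM

Rearranging v = Vmax[S]/(Km+[S]) gives [S] = Km·v/(Vmax − v).
[S] = 0.0960 × 139 / (287 − 139) = 13.34/148.0 = 0.0902 µM.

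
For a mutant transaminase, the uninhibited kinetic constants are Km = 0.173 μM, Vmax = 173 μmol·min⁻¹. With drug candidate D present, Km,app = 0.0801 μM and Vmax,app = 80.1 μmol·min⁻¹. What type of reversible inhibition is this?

uncompetitive

Both Km and Vmax decrease by the same factor (~2.16-fold) — characteristic of uncompetitive inhibition.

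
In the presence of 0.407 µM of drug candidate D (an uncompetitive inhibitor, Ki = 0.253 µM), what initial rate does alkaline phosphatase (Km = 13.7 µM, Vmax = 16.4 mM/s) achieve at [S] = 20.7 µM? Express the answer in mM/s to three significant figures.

5.01 mM/s

α = 1 + [I]/Ki = 1 + 0.407/0.253 = 2.609.
For an uncompetitive inhibitor, both parameters are divided by α, giving Vmax/α and Km/α: Km,app = 5.25 µM, Vmax,app = 6.29 mM/s.
v = Vmax,app·[S]/(Km,app + [S]) = 6.29 × 20.7/(5.25 + 20.7) = 5.01 mM/s.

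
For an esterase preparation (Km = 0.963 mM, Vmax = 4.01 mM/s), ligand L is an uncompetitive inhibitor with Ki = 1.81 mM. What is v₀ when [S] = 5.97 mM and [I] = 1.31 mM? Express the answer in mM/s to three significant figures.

α = 1 + [I]/Ki = 1 + 1.31/1.81 = 1.724.
For an uncompetitive inhibitor, both parameters are divided by α, giving Vmax/α and Km/α: Km,app = 0.559 mM, Vmax,app = 2.33 mM/s.
v = Vmax,app·[S]/(Km,app + [S]) = 2.33 × 5.97/(0.559 + 5.97) = 2.13 mM/s.

2.13 mM/s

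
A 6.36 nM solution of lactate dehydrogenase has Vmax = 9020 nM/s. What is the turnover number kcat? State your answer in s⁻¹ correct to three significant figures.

1420 s⁻¹

kcat = Vmax/[E]total = 9020 nM/s / 6.36 nM = 1420 s⁻¹.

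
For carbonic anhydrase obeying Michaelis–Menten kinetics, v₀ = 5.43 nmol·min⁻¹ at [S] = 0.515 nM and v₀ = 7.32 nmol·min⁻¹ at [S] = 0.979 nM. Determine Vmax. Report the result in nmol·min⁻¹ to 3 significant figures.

11.9 nmol·min⁻¹

From v = Vmax[S]/(Km+[S]), each point gives Vmax = v(Km+[S])/[S].
Equating: 5.43(Km+0.515)/0.515 = 7.32(Km+0.979)/0.979.
10.54·Km + 5.43 = 7.477·Km + 7.32, so (10.54 − 7.477)·Km = 7.32 − 5.43.
Km = 1.890/3.067 = 0.616 nM; then Vmax = 5.43(0.616+0.515)/0.515 = 11.9 nmol·min⁻¹.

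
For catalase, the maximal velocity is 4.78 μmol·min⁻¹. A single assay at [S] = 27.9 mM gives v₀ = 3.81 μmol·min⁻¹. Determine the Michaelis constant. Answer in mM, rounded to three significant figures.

7.10 mM

From v = Vmax[S]/(Km+[S]), Km = [S](Vmax − v)/v.
Km = 27.9 × (4.78 − 3.81) / 3.81 = 27.06/3.81 = 7.10 mM.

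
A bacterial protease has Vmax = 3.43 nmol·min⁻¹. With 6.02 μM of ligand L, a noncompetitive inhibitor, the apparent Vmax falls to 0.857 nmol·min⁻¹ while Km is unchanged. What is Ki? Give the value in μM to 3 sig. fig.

2.01 μM

Noncompetitive: Vmax,app = Vmax/α with α = 1 + [I]/Ki.
α = Vmax/Vmax,app = 3.43/0.857 = 4.002.
Since α = 1 + [I]/Ki, [I]/Ki = 4.002 − 1 = 3.002 and Ki = 6.02/3.002 = 2.01 μM.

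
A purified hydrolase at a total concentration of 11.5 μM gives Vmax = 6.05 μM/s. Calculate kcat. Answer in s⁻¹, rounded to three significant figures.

kcat = Vmax/[E]total = 6.05 μM/s / 11.5 μM = 0.526 s⁻¹.

0.526 s⁻¹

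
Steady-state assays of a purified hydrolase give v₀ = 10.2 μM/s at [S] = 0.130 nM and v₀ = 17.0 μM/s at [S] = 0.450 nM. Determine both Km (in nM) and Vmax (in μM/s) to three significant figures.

Km = 0.167 nM; Vmax = 23.3 μM/s

From v = Vmax[S]/(Km+[S]), each point gives Vmax = v(Km+[S])/[S].
Equating: 10.2(Km+0.130)/0.130 = 17.0(Km+0.450)/0.450.
78.46·Km + 10.2 = 37.78·Km + 17.0, so (78.46 − 37.78)·Km = 17.0 − 10.2.
Km = 6.800/40.68 = 0.167 nM; then Vmax = 10.2(0.167+0.130)/0.130 = 23.3 μM/s.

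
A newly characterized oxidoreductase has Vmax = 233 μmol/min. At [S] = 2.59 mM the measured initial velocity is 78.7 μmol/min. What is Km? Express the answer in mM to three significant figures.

5.08 mM

v/Vmax = 78.7/233 = 0.3378 = [S]/(Km+[S]).
So Km + [S] = [S]/0.3378 = 7.668 mM, giving Km = 7.668 − 2.59 = 5.08 mM.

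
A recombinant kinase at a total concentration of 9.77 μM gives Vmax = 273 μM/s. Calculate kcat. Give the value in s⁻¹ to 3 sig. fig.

kcat = Vmax/[E]total = 273 μM/s / 9.77 μM = 27.9 s⁻¹.

27.9 s⁻¹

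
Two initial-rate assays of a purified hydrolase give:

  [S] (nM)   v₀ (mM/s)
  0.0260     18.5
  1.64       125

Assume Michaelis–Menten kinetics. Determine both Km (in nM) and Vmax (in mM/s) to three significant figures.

In reciprocal form, 1/v = (Km/Vmax)·(1/[S]) + 1/Vmax. The two points give (1/[S], 1/v) = (38.46, 0.05405) and (0.6098, 0.008000).
Slope = (0.05405 − 0.008000)/(38.46 − 0.6098) = 0.001217; intercept = 0.05405 − 0.001217×38.46 = 0.007258.
Vmax = 1/intercept = 138 mM/s; Km = slope × Vmax = 0.001217 × 138 = 0.168 nM.

Km = 0.168 nM; Vmax = 138 mM/s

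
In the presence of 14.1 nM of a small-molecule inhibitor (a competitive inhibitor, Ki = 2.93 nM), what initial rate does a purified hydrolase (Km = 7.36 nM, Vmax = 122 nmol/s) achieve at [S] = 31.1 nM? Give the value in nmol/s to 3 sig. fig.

51.4 nmol/s

With α = 1 + [I]/Ki = 1 + 14.1/2.93 = 5.812, the competitive rate law is v = Vmax[S] / (αKm + [S]).
v = 122×31.1 / (5.812×7.36 + 31.1) = 3794/73.88 = 51.4 nmol/s.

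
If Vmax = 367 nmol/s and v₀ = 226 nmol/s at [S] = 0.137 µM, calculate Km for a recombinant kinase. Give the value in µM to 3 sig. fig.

0.0855 µM

v/Vmax = 226/367 = 0.6158 = [S]/(Km+[S]).
So Km + [S] = [S]/0.6158 = 0.2225 µM, giving Km = 0.2225 − 0.137 = 0.0855 µM.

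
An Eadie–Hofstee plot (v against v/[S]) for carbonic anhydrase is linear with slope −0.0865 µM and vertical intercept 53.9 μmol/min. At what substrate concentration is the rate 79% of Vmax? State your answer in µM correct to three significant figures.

The Eadie–Hofstee slope gives Km = 0.0865 µM (slope = −Km).
v/Vmax = [S]/(Km+[S]) = 0.79 ⇒ [S] = Km·0.79/(1−0.79) = 0.0865 × 3.762 = 0.325 µM.

0.325 µM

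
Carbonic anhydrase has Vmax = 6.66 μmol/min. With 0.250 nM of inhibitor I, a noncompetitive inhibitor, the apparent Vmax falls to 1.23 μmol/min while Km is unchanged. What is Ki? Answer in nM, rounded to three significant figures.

Noncompetitive: Vmax,app = Vmax/α with α = 1 + [I]/Ki.
α = Vmax/Vmax,app = 6.66/1.23 = 5.415.
Ki = [I]/(α − 1) = 0.250/4.415 = 0.0566 nM.

0.0566 nM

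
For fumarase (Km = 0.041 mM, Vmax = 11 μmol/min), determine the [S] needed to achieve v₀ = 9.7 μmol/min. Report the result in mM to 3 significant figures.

0.306 mM

The required fractional saturation is v/Vmax = 9.7/11 = 0.8818.
Then [S]/(Km+[S]) = 0.8818 ⇒ [S] = 0.041 × 0.8818/(1 − 0.8818) = 0.306 mM.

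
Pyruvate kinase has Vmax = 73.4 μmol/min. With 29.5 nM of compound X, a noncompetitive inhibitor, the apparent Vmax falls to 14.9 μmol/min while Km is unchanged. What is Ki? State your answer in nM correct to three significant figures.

Noncompetitive: Vmax,app = Vmax/α with α = 1 + [I]/Ki.
α = Vmax/Vmax,app = 73.4/14.9 = 4.926.
Ki = [I]/(α − 1) = 29.5/3.926 = 7.51 nM.

7.51 nM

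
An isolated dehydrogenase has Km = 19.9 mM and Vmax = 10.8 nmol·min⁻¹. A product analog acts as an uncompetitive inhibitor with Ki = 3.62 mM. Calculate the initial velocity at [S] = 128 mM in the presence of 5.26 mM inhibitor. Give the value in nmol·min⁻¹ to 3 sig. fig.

With α = 1 + [I]/Ki = 1 + 5.26/3.62 = 2.453, the uncompetitive rate law is v = (Vmax/α)·[S] / (Km/α + [S]).
v = (10.8/2.453)×128 / (19.9/2.453 + 128) = 563.5/136.1 = 4.14 nmol·min⁻¹.

4.14 nmol·min⁻¹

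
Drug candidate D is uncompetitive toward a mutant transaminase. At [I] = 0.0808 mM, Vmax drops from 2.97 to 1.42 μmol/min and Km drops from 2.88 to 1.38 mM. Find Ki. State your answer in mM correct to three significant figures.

0.0740 mM

Uncompetitive: Vmax,app = Vmax/α (and Km,app = Km/α) with α = 1 + [I]/Ki.
α = Vmax/Vmax,app = 2.97/1.42 = 2.092.
Since α = 1 + [I]/Ki, [I]/Ki = 2.092 − 1 = 1.092 and Ki = 0.0808/1.092 = 0.0740 mM.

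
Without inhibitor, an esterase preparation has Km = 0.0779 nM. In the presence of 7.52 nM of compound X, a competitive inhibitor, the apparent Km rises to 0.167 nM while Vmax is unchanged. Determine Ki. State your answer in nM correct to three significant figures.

Competitive: Km,app = α·Km with α = 1 + [I]/Ki.
α = Km,app/Km = 0.167/0.0779 = 2.144.
Since α = 1 + [I]/Ki, [I]/Ki = 2.144 − 1 = 1.144 and Ki = 7.52/1.144 = 6.57 nM.

6.57 nM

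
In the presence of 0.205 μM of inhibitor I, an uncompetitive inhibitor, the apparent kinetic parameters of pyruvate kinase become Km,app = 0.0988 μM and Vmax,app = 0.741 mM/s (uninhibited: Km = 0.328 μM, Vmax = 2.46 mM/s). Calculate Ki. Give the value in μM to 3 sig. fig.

Uncompetitive: Vmax,app = Vmax/α (and Km,app = Km/α) with α = 1 + [I]/Ki.
α = Vmax/Vmax,app = 2.46/0.741 = 3.320.
Ki = [I]/(α − 1) = 0.205/2.320 = 0.0884 μM.

0.0884 μM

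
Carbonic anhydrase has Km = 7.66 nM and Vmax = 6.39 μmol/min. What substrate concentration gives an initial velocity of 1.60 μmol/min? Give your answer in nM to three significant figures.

The required fractional saturation is v/Vmax = 1.60/6.39 = 0.2504.
Then [S]/(Km+[S]) = 0.2504 ⇒ [S] = 7.66 × 0.2504/(1 − 0.2504) = 2.56 nM.

2.56 nM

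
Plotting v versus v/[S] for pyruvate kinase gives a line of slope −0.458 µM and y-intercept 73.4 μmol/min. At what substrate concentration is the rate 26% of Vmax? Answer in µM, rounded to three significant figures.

0.161 µM

The Eadie–Hofstee slope gives Km = 0.458 µM (slope = −Km).
v/Vmax = [S]/(Km+[S]) = 0.26 ⇒ [S] = Km·0.26/(1−0.26) = 0.458 × 0.3514 = 0.161 µM.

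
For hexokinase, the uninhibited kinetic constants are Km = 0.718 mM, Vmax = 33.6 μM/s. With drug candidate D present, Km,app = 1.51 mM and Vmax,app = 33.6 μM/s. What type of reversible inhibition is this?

Km increases (0.718 → 1.51 mM) while Vmax is unchanged — the hallmark of competitive inhibition.

competitive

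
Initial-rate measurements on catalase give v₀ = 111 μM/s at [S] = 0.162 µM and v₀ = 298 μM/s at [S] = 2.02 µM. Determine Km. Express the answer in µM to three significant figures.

0.348 µM

In reciprocal form, 1/v = (Km/Vmax)·(1/[S]) + 1/Vmax. The two points give (1/[S], 1/v) = (6.173, 0.009009) and (0.4950, 0.003356).
Slope = (0.009009 − 0.003356)/(6.173 − 0.4950) = 0.0009957; intercept = 0.009009 − 0.0009957×6.173 = 0.002863.
Vmax = 1/intercept = 349 μM/s; Km = slope × Vmax = 0.0009957 × 349 = 0.348 µM.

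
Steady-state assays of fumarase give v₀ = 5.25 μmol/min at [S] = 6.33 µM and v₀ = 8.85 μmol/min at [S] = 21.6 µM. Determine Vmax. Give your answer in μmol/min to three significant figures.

From v = Vmax[S]/(Km+[S]), each point gives Vmax = v(Km+[S])/[S].
Equating: 5.25(Km+6.33)/6.33 = 8.85(Km+21.6)/21.6.
0.8294·Km + 5.25 = 0.4097·Km + 8.85, so (0.8294 − 0.4097)·Km = 8.85 − 5.25.
Km = 3.600/0.4197 = 8.58 µM; then Vmax = 5.25(8.58+6.33)/6.33 = 12.4 μmol/min.

12.4 μmol/min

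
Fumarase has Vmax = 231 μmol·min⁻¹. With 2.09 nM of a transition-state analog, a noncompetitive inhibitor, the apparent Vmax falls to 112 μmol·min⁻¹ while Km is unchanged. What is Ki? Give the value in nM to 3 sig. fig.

Noncompetitive: Vmax,app = Vmax/α with α = 1 + [I]/Ki.
α = Vmax/Vmax,app = 231/112 = 2.062.
Ki = [I]/(α − 1) = 2.09/1.062 = 1.97 nM.

1.97 nM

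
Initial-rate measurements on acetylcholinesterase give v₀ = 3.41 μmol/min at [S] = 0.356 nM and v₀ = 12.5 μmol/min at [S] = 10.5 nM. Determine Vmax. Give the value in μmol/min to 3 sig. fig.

In reciprocal form, 1/v = (Km/Vmax)·(1/[S]) + 1/Vmax. The two points give (1/[S], 1/v) = (2.809, 0.2933) and (0.09524, 0.08000).
Slope = (0.2933 − 0.08000)/(2.809 − 0.09524) = 0.07858; intercept = 0.2933 − 0.07858×2.809 = 0.07252.
Vmax = 1/intercept = 13.8 μmol/min; Km = slope × Vmax = 0.07858 × 13.8 = 1.08 nM.

13.8 μmol/min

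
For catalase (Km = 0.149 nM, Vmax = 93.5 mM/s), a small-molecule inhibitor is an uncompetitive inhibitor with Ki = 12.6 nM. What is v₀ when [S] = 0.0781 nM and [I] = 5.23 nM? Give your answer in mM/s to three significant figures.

28.1 mM/s

α = 1 + [I]/Ki = 1 + 5.23/12.6 = 1.415.
For an uncompetitive inhibitor, both parameters are divided by α, giving Vmax/α and Km/α: Km,app = 0.105 nM, Vmax,app = 66.1 mM/s.
v = Vmax,app·[S]/(Km,app + [S]) = 66.1 × 0.0781/(0.105 + 0.0781) = 28.1 mM/s.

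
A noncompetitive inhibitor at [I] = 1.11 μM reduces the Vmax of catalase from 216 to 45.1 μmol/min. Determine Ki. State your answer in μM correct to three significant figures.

0.293 μM

Noncompetitive: Vmax,app = Vmax/α with α = 1 + [I]/Ki.
α = Vmax/Vmax,app = 216/45.1 = 4.789.
Since α = 1 + [I]/Ki, [I]/Ki = 4.789 − 1 = 3.789 and Ki = 1.11/3.789 = 0.293 μM.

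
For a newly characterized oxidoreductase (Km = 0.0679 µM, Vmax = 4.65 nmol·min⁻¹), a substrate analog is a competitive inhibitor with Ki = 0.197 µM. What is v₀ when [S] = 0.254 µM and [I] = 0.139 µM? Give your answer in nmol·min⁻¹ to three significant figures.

With α = 1 + [I]/Ki = 1 + 0.139/0.197 = 1.706, the competitive rate law is v = Vmax[S] / (αKm + [S]).
v = 4.65×0.254 / (1.706×0.0679 + 0.254) = 1.181/0.3698 = 3.19 nmol·min⁻¹.

3.19 nmol·min⁻¹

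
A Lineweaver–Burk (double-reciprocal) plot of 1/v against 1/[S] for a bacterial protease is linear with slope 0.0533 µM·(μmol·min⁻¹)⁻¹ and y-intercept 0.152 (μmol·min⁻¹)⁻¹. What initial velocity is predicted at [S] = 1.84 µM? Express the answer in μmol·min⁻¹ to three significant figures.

The y-intercept is 1/Vmax, so Vmax = 1/0.152 = 6.58 μmol·min⁻¹.
The slope is Km/Vmax, so Km = 0.0533 × 6.58 = 0.351 µM.
Then v = 6.58 × 1.84/(0.351 + 1.84) = 5.53 μmol·min⁻¹.

5.53 μmol·min⁻¹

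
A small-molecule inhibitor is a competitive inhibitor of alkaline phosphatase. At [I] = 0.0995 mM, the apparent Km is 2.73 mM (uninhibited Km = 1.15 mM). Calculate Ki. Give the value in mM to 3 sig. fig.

0.0724 mM

Competitive: Km,app = α·Km with α = 1 + [I]/Ki.
α = Km,app/Km = 2.73/1.15 = 2.374.
Ki = [I]/(α − 1) = 0.0995/1.374 = 0.0724 mM.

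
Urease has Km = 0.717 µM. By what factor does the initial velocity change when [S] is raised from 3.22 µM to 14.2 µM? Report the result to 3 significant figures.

Since Vmax cancels, v₂/v₁ = [S]₂(Km+[S]₁) / [S]₁(Km+[S]₂).
= 14.2×(0.717+3.22) / (3.22×(0.717+14.2)) = 55.91/48.03 = 1.16.

1.16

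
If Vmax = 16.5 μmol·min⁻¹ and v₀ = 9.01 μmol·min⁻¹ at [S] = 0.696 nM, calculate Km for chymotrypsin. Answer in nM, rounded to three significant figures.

From v = Vmax[S]/(Km+[S]), Km = [S](Vmax − v)/v.
Km = 0.696 × (16.5 − 9.01) / 9.01 = 5.213/9.01 = 0.579 nM.

0.579 nM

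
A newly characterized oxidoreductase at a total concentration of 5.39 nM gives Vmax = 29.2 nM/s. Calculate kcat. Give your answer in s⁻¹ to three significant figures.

5.42 s⁻¹

kcat = Vmax/[E]total = 29.2 nM/s / 5.39 nM = 5.42 s⁻¹.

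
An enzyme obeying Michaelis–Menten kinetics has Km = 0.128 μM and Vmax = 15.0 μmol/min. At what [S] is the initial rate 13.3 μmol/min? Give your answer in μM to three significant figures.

The required fractional saturation is v/Vmax = 13.3/15.0 = 0.8867.
Then [S]/(Km+[S]) = 0.8867 ⇒ [S] = 0.128 × 0.8867/(1 − 0.8867) = 1.00 μM.

1.00 μM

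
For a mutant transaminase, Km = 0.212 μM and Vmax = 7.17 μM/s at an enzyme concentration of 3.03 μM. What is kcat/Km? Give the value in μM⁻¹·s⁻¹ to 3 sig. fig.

11.2 μM⁻¹·s⁻¹

kcat = Vmax/[E]total = 7.17/3.03 = 2.37 s⁻¹.
kcat/Km = 2.37/0.212 = 11.2 μM⁻¹·s⁻¹.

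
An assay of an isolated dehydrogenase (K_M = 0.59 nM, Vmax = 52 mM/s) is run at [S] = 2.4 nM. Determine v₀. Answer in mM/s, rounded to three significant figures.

v = Vmax·[S]/(Km + [S]) = 52 × 2.4 / (0.59 + 2.4)
  = 124.8 / 2.990 = 41.7 mM/s.

41.7 mM/s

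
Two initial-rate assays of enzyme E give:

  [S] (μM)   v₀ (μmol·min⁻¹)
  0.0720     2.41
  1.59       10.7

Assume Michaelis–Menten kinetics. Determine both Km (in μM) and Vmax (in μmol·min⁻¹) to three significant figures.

From v = Vmax[S]/(Km+[S]), each point gives Vmax = v(Km+[S])/[S].
Equating: 2.41(Km+0.0720)/0.0720 = 10.7(Km+1.59)/1.59.
33.47·Km + 2.41 = 6.730·Km + 10.7, so (33.47 − 6.730)·Km = 10.7 − 2.41.
Km = 8.290/26.74 = 0.310 μM; then Vmax = 2.41(0.310+0.0720)/0.0720 = 12.8 μmol·min⁻¹.

Km = 0.310 μM; Vmax = 12.8 μmol·min⁻¹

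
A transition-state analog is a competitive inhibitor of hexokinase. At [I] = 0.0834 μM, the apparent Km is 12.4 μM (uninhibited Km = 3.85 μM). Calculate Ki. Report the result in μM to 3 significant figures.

Competitive: Km,app = α·Km with α = 1 + [I]/Ki.
α = Km,app/Km = 12.4/3.85 = 3.221.
Ki = [I]/(α − 1) = 0.0834/2.221 = 0.0376 μM.

0.0376 μM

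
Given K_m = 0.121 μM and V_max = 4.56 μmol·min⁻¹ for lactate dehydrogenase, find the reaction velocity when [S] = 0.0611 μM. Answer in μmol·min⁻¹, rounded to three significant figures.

1.53 μmol·min⁻¹

v = Vmax·[S]/(Km + [S]) = 4.56 × 0.0611 / (0.121 + 0.0611)
  = 0.2786 / 0.1821 = 1.53 μmol·min⁻¹.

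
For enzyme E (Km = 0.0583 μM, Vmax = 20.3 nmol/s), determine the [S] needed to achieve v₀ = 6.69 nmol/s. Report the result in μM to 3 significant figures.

0.0287 μM

Rearranging v = Vmax[S]/(Km+[S]) gives [S] = Km·v/(Vmax − v).
[S] = 0.0583 × 6.69 / (20.3 − 6.69) = 0.3900/13.61 = 0.0287 μM.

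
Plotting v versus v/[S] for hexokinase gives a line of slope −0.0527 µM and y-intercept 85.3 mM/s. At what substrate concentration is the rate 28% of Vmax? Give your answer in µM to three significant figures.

The Eadie–Hofstee slope gives Km = 0.0527 µM (slope = −Km).
v/Vmax = [S]/(Km+[S]) = 0.28 ⇒ [S] = Km·0.28/(1−0.28) = 0.0527 × 0.3889 = 0.0205 µM.

0.0205 µM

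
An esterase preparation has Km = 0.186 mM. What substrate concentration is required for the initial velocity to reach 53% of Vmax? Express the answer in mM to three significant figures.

v/Vmax = [S]/(Km+[S]) = 0.53, so [S] = Km·0.53/(1 − 0.53) = 0.186 × 1.128.
[S] = 0.210 mM.

0.210 mM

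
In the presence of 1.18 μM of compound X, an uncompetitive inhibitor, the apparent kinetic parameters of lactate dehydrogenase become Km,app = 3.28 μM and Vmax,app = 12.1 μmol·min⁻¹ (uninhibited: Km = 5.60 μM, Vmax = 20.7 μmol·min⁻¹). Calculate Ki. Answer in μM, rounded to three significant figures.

1.66 μM

Uncompetitive: Vmax,app = Vmax/α (and Km,app = Km/α) with α = 1 + [I]/Ki.
α = Vmax/Vmax,app = 20.7/12.1 = 1.711.
Since α = 1 + [I]/Ki, [I]/Ki = 1.711 − 1 = 0.7107 and Ki = 1.18/0.7107 = 1.66 μM.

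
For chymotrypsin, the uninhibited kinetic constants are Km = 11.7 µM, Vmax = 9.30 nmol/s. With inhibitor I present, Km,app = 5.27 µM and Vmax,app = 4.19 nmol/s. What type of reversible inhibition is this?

uncompetitive

Both Km and Vmax decrease by the same factor (~2.22-fold) — characteristic of uncompetitive inhibition.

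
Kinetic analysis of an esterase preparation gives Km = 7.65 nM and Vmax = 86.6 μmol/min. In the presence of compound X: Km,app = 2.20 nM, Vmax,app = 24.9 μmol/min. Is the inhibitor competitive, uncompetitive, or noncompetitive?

Both Km and Vmax decrease by the same factor (~3.48-fold) — characteristic of uncompetitive inhibition.

uncompetitive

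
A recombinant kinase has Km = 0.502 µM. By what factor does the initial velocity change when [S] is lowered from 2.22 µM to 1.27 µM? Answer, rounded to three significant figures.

The fractional saturations are [S]/(Km+[S]) = 2.22/2.722 = 0.8156 and 1.27/1.772 = 0.7167.
v₂/v₁ is just their ratio: 0.7167/0.8156 = 0.879.

0.879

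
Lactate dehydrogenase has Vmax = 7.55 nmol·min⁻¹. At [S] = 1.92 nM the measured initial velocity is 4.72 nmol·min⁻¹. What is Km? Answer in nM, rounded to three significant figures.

From v = Vmax[S]/(Km+[S]), Km = [S](Vmax − v)/v.
Km = 1.92 × (7.55 − 4.72) / 4.72 = 5.434/4.72 = 1.15 nM.

1.15 nM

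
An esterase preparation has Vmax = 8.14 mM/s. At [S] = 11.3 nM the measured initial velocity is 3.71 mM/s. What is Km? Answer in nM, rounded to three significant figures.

From v = Vmax[S]/(Km+[S]), Km = [S](Vmax − v)/v.
Km = 11.3 × (8.14 − 3.71) / 3.71 = 50.06/3.71 = 13.5 nM.

13.5 nM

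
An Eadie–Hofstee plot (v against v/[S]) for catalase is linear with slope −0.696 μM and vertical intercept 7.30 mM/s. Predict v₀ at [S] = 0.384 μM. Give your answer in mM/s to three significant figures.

2.60 mM/s

In the Eadie–Hofstee form v = Vmax − Km·(v/[S]), the slope is −Km and the intercept is Vmax, so Km = 0.696 μM and Vmax = 7.30 mM/s.
v = 7.30 × 0.384/(0.696 + 0.384) = 2.60 mM/s.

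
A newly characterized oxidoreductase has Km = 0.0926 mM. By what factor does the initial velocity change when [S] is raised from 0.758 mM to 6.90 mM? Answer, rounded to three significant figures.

1.11

Since Vmax cancels, v₂/v₁ = [S]₂(Km+[S]₁) / [S]₁(Km+[S]₂).
= 6.90×(0.0926+0.758) / (0.758×(0.0926+6.90)) = 5.869/5.300 = 1.11.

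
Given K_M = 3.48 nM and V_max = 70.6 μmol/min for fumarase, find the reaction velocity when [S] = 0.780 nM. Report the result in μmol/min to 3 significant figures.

v = Vmax·[S]/(Km + [S]) = 70.6 × 0.780 / (3.48 + 0.780)
  = 55.07 / 4.260 = 12.9 μmol/min.

12.9 μmol/min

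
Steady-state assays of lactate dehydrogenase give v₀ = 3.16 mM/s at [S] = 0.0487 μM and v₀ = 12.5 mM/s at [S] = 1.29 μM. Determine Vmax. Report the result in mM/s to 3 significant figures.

14.1 mM/s

In reciprocal form, 1/v = (Km/Vmax)·(1/[S]) + 1/Vmax. The two points give (1/[S], 1/v) = (20.53, 0.3165) and (0.7752, 0.08000).
Slope = (0.3165 − 0.08000)/(20.53 − 0.7752) = 0.01197; intercept = 0.3165 − 0.01197×20.53 = 0.07072.
Vmax = 1/intercept = 14.1 mM/s; Km = slope × Vmax = 0.01197 × 14.1 = 0.169 μM.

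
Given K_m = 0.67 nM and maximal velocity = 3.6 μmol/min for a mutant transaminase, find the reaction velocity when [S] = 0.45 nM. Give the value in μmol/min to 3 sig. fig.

v = Vmax·[S]/(Km + [S]) = 3.6 × 0.45 / (0.67 + 0.45)
  = 1.620 / 1.120 = 1.45 μmol/min.

1.45 μmol/min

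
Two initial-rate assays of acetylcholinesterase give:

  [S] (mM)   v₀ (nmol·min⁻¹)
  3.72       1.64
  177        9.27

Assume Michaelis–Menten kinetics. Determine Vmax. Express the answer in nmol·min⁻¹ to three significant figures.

10.3 nmol·min⁻¹

From v = Vmax[S]/(Km+[S]), each point gives Vmax = v(Km+[S])/[S].
Equating: 1.64(Km+3.72)/3.72 = 9.27(Km+177)/177.
0.4409·Km + 1.64 = 0.05237·Km + 9.27, so (0.4409 − 0.05237)·Km = 9.27 − 1.64.
Km = 7.630/0.3885 = 19.6 mM; then Vmax = 1.64(19.6+3.72)/3.72 = 10.3 nmol·min⁻¹.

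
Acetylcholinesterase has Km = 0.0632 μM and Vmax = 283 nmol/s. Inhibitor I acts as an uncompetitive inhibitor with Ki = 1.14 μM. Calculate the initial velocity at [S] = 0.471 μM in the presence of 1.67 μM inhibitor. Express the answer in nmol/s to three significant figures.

109 nmol/s

α = 1 + [I]/Ki = 1 + 1.67/1.14 = 2.465.
For an uncompetitive inhibitor, both parameters are divided by α, giving Vmax/α and Km/α: Km,app = 0.0256 μM, Vmax,app = 115 nmol/s.
v = Vmax,app·[S]/(Km,app + [S]) = 115 × 0.471/(0.0256 + 0.471) = 109 nmol/s.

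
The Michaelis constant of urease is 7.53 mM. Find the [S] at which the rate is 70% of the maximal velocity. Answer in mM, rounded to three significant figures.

17.6 mM

v/Vmax = [S]/(Km+[S]) = 0.7, so [S] = Km·0.7/(1 − 0.7) = 7.53 × 2.333.
[S] = 17.6 mM.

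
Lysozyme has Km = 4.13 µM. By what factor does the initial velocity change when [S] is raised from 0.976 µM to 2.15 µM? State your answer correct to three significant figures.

1.79

The fractional saturations are [S]/(Km+[S]) = 0.976/5.106 = 0.1911 and 2.15/6.280 = 0.3424.
v₂/v₁ is just their ratio: 0.3424/0.1911 = 1.79.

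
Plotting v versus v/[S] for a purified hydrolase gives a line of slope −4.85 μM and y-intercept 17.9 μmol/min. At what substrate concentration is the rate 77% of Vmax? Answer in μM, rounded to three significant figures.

16.2 μM

The Eadie–Hofstee slope gives Km = 4.85 μM (slope = −Km).
v/Vmax = [S]/(Km+[S]) = 0.77 ⇒ [S] = Km·0.77/(1−0.77) = 4.85 × 3.348 = 16.2 μM.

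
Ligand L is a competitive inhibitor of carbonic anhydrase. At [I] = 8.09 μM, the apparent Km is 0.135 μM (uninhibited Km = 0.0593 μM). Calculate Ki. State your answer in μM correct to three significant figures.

Competitive: Km,app = α·Km with α = 1 + [I]/Ki.
α = Km,app/Km = 0.135/0.0593 = 2.277.
Ki = [I]/(α − 1) = 8.09/1.277 = 6.34 μM.

6.34 μM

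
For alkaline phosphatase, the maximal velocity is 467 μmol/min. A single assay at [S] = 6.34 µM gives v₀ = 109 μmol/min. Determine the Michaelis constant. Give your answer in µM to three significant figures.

v/Vmax = 109/467 = 0.2334 = [S]/(Km+[S]).
So Km + [S] = [S]/0.2334 = 27.16 µM, giving Km = 27.16 − 6.34 = 20.8 µM.

20.8 µM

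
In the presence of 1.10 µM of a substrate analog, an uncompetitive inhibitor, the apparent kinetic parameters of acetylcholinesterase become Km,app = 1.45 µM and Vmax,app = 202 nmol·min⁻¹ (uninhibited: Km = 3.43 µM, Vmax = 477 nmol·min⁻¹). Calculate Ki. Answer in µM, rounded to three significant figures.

Uncompetitive: Vmax,app = Vmax/α (and Km,app = Km/α) with α = 1 + [I]/Ki.
α = Vmax/Vmax,app = 477/202 = 2.361.
Since α = 1 + [I]/Ki, [I]/Ki = 2.361 − 1 = 1.361 and Ki = 1.10/1.361 = 0.808 µM.

0.808 µM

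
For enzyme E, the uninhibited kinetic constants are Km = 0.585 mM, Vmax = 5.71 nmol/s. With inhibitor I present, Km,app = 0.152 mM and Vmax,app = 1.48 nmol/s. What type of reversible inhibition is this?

Both Km and Vmax decrease by the same factor (~3.85-fold) — characteristic of uncompetitive inhibition.

uncompetitive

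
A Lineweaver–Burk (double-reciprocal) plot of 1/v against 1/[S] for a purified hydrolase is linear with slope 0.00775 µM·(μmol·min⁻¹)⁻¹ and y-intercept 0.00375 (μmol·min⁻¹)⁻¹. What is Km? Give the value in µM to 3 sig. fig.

y-intercept = 1/Vmax ⇒ Vmax = 267 μmol·min⁻¹; slope = Km/Vmax ⇒ Km = slope × Vmax.
Km = 0.00775 × 267 = 2.07 µM.

2.07 µM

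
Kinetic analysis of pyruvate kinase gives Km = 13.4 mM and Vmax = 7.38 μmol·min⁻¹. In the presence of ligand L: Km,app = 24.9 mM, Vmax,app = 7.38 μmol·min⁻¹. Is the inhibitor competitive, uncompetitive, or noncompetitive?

competitive

Km increases (13.4 → 24.9 mM) while Vmax is unchanged — the hallmark of competitive inhibition.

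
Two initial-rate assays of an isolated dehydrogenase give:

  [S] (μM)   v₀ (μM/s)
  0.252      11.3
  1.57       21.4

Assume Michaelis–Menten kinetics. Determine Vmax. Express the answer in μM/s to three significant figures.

In reciprocal form, 1/v = (Km/Vmax)·(1/[S]) + 1/Vmax. The two points give (1/[S], 1/v) = (3.968, 0.08850) and (0.6369, 0.04673).
Slope = (0.08850 − 0.04673)/(3.968 − 0.6369) = 0.01254; intercept = 0.08850 − 0.01254×3.968 = 0.03874.
Vmax = 1/intercept = 25.8 μM/s; Km = slope × Vmax = 0.01254 × 25.8 = 0.324 μM.

25.8 μM/s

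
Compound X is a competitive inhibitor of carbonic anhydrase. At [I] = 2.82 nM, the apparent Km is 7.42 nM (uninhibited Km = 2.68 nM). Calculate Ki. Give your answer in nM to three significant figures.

Competitive: Km,app = α·Km with α = 1 + [I]/Ki.
α = Km,app/Km = 7.42/2.68 = 2.769.
Since α = 1 + [I]/Ki, [I]/Ki = 2.769 − 1 = 1.769 and Ki = 2.82/1.769 = 1.59 nM.

1.59 nM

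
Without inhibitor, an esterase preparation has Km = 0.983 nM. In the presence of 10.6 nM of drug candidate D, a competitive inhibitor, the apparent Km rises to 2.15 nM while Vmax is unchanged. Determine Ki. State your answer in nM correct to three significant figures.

8.93 nM

Competitive: Km,app = α·Km with α = 1 + [I]/Ki.
α = Km,app/Km = 2.15/0.983 = 2.187.
Ki = [I]/(α − 1) = 10.6/1.187 = 8.93 nM.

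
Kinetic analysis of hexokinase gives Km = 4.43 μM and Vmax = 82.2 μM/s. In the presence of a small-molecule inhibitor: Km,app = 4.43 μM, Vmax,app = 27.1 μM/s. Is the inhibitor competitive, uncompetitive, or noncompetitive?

noncompetitive

Vmax decreases (82.2 → 27.1 μM/s) while Km is unchanged — pure noncompetitive inhibition.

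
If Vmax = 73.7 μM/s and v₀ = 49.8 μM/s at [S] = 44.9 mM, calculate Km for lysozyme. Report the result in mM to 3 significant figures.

21.5 mM

v/Vmax = 49.8/73.7 = 0.6757 = [S]/(Km+[S]).
So Km + [S] = [S]/0.6757 = 66.45 mM, giving Km = 66.45 − 44.9 = 21.5 mM.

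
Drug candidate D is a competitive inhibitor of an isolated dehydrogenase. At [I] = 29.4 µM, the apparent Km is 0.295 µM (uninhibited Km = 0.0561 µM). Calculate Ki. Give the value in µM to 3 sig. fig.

6.90 µM

Competitive: Km,app = α·Km with α = 1 + [I]/Ki.
α = Km,app/Km = 0.295/0.0561 = 5.258.
Since α = 1 + [I]/Ki, [I]/Ki = 5.258 − 1 = 4.258 and Ki = 29.4/4.258 = 6.90 µM.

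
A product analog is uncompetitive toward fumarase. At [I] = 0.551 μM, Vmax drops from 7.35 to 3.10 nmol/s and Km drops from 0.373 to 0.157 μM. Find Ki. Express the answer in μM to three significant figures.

0.402 μM

Uncompetitive: Vmax,app = Vmax/α (and Km,app = Km/α) with α = 1 + [I]/Ki.
α = Vmax/Vmax,app = 7.35/3.10 = 2.371.
Ki = [I]/(α − 1) = 0.551/1.371 = 0.402 μM.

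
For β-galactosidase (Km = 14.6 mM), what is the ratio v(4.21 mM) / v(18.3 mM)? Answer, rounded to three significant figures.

Since Vmax cancels, v₂/v₁ = [S]₂(Km+[S]₁) / [S]₁(Km+[S]₂).
= 4.21×(14.6+18.3) / (18.3×(14.6+4.21)) = 138.5/344.2 = 0.402.

0.402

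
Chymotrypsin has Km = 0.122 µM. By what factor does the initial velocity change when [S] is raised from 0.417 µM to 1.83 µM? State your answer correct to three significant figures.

1.21

Since Vmax cancels, v₂/v₁ = [S]₂(Km+[S]₁) / [S]₁(Km+[S]₂).
= 1.83×(0.122+0.417) / (0.417×(0.122+1.83)) = 0.9864/0.8140 = 1.21.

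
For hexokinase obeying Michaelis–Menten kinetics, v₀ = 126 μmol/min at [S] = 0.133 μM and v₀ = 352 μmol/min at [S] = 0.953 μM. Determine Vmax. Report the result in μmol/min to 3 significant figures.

From v = Vmax[S]/(Km+[S]), each point gives Vmax = v(Km+[S])/[S].
Equating: 126(Km+0.133)/0.133 = 352(Km+0.953)/0.953.
947.4·Km + 126 = 369.4·Km + 352, so (947.4 − 369.4)·Km = 352 − 126.
Km = 226.0/578.0 = 0.391 μM; then Vmax = 126(0.391+0.133)/0.133 = 496 μmol/min.

496 μmol/min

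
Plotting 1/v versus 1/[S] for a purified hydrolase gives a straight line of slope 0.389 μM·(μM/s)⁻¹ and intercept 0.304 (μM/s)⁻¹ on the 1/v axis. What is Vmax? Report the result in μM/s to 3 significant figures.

The y-intercept of a Lineweaver–Burk plot equals 1/Vmax, so Vmax = 1/0.304 = 3.29 μM/s.

3.29 μM/s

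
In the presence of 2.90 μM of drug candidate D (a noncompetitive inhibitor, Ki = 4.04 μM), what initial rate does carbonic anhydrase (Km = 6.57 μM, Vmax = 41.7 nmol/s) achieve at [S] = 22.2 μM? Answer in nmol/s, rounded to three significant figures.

α = 1 + [I]/Ki = 1 + 2.90/4.04 = 1.718.
For a noncompetitive inhibitor, Vmax is reduced to Vmax/α while Km is unchanged: Km,app = 6.57 μM, Vmax,app = 24.3 nmol/s.
v = Vmax,app·[S]/(Km,app + [S]) = 24.3 × 22.2/(6.57 + 22.2) = 18.7 nmol/s.

18.7 nmol/s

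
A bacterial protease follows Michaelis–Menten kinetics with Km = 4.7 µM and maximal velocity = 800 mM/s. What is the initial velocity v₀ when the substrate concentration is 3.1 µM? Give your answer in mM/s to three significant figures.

v = Vmax·[S]/(Km + [S]) = 800 × 3.1 / (4.7 + 3.1)
  = 2480 / 7.800 = 318 mM/s.

318 mM/s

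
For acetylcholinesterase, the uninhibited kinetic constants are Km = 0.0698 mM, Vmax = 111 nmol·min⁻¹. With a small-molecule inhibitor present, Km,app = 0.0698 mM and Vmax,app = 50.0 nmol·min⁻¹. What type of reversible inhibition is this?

noncompetitive

Vmax decreases (111 → 50.0 nmol·min⁻¹) while Km is unchanged — pure noncompetitive inhibition.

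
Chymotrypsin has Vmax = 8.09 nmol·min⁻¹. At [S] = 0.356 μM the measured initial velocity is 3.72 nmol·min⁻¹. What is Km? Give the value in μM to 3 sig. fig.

0.418 μM

v/Vmax = 3.72/8.09 = 0.4598 = [S]/(Km+[S]).
So Km + [S] = [S]/0.4598 = 0.7742 μM, giving Km = 0.7742 − 0.356 = 0.418 μM.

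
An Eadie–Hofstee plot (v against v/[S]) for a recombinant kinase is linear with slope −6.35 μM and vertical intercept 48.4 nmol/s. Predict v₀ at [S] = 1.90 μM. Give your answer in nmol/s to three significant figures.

In the Eadie–Hofstee form v = Vmax − Km·(v/[S]), the slope is −Km and the intercept is Vmax, so Km = 6.35 μM and Vmax = 48.4 nmol/s.
v = 48.4 × 1.90/(6.35 + 1.90) = 11.1 nmol/s.

11.1 nmol/s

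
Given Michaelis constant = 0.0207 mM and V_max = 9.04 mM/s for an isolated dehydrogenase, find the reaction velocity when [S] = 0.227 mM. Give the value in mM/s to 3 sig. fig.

8.28 mM/s

v = Vmax·[S]/(Km + [S]) = 9.04 × 0.227 / (0.0207 + 0.227)
  = 2.052 / 0.2477 = 8.28 mM/s.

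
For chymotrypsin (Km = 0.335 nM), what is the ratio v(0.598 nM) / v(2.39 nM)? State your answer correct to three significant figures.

Since Vmax cancels, v₂/v₁ = [S]₂(Km+[S]₁) / [S]₁(Km+[S]₂).
= 0.598×(0.335+2.39) / (2.39×(0.335+0.598)) = 1.630/2.230 = 0.731.

0.731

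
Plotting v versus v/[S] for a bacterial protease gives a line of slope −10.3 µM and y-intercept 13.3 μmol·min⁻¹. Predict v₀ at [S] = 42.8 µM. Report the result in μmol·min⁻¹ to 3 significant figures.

In the Eadie–Hofstee form v = Vmax − Km·(v/[S]), the slope is −Km and the intercept is Vmax, so Km = 10.3 µM and Vmax = 13.3 μmol·min⁻¹.
v = 13.3 × 42.8/(10.3 + 42.8) = 10.7 μmol·min⁻¹.

10.7 μmol·min⁻¹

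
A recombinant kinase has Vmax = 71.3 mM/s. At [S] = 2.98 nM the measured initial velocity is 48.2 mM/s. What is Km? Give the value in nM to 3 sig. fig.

1.43 nM

From v = Vmax[S]/(Km+[S]), Km = [S](Vmax − v)/v.
Km = 2.98 × (71.3 − 48.2) / 48.2 = 68.84/48.2 = 1.43 nM.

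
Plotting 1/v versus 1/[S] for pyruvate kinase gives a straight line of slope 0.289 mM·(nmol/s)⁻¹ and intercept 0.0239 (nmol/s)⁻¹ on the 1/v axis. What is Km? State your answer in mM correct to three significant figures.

12.1 mM

y-intercept = 1/Vmax ⇒ Vmax = 41.8 nmol/s; slope = Km/Vmax ⇒ Km = slope × Vmax.
Km = 0.289 × 41.8 = 12.1 mM.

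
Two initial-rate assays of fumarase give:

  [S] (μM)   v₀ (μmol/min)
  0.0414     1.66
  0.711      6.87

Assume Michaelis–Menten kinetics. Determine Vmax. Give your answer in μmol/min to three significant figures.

8.52 μmol/min

From v = Vmax[S]/(Km+[S]), each point gives Vmax = v(Km+[S])/[S].
Equating: 1.66(Km+0.0414)/0.0414 = 6.87(Km+0.711)/0.711.
40.10·Km + 1.66 = 9.662·Km + 6.87, so (40.10 − 9.662)·Km = 6.87 − 1.66.
Km = 5.210/30.43 = 0.171 μM; then Vmax = 1.66(0.171+0.0414)/0.0414 = 8.52 μmol/min.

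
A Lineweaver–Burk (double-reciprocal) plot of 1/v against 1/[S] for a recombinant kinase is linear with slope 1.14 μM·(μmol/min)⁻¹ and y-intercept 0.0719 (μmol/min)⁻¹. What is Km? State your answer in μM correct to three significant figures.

15.9 μM

y-intercept = 1/Vmax ⇒ Vmax = 13.9 μmol/min; slope = Km/Vmax ⇒ Km = slope × Vmax.
Km = 1.14 × 13.9 = 15.9 μM.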